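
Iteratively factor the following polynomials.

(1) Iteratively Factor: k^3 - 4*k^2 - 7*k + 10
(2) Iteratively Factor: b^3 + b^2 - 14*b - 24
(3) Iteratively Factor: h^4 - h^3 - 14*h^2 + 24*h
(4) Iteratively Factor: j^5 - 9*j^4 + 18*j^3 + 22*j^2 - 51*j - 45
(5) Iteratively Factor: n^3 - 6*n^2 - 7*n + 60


(1) = (k - 1)*(k^2 - 3*k - 10) = (k - 5)*(k - 1)*(k + 2)
(2) = (b + 3)*(b^2 - 2*b - 8) = (b + 2)*(b + 3)*(b - 4)
(3) = (h - 3)*(h^3 + 2*h^2 - 8*h) = h*(h - 3)*(h^2 + 2*h - 8) = h*(h - 3)*(h - 2)*(h + 4)
(4) = (j + 1)*(j^4 - 10*j^3 + 28*j^2 - 6*j - 45) = (j - 3)*(j + 1)*(j^3 - 7*j^2 + 7*j + 15) = (j - 3)*(j + 1)^2*(j^2 - 8*j + 15) = (j - 3)^2*(j + 1)^2*(j - 5)
(5) = (n - 5)*(n^2 - n - 12) = (n - 5)*(n + 3)*(n - 4)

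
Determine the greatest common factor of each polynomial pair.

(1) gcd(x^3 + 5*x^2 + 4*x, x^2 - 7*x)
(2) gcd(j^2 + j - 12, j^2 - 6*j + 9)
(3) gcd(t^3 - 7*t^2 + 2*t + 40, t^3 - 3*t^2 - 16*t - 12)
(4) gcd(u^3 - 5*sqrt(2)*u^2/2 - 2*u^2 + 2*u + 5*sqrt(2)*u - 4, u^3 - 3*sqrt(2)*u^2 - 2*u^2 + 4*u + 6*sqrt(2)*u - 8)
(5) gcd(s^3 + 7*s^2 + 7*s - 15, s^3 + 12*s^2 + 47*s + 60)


(1) = gcd(x*(x + 1)*(x + 4), x*(x - 7)) = x
(2) = j - 3
(3) = t + 2
(4) = u^2 + u*(-2*sqrt(2) - 2) + 4*sqrt(2)
(5) = s^2 + 8*s + 15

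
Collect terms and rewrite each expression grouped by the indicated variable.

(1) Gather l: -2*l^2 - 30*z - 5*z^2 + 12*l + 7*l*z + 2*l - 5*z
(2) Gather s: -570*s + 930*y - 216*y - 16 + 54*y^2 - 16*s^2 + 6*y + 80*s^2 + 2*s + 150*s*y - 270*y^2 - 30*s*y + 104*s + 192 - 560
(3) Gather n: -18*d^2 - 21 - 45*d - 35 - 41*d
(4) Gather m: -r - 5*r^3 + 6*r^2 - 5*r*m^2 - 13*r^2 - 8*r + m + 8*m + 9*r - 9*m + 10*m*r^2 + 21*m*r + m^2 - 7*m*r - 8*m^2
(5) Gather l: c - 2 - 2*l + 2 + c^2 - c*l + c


(1) = -2*l^2 + l*(7*z + 14) - 5*z^2 - 35*z
(2) = 64*s^2 + s*(120*y - 464) - 216*y^2 + 720*y - 384
(3) = -18*d^2 - 86*d - 56
(4) = m^2*(-5*r - 7) + m*(10*r^2 + 14*r) - 5*r^3 - 7*r^2
(5) = c^2 + 2*c + l*(-c - 2)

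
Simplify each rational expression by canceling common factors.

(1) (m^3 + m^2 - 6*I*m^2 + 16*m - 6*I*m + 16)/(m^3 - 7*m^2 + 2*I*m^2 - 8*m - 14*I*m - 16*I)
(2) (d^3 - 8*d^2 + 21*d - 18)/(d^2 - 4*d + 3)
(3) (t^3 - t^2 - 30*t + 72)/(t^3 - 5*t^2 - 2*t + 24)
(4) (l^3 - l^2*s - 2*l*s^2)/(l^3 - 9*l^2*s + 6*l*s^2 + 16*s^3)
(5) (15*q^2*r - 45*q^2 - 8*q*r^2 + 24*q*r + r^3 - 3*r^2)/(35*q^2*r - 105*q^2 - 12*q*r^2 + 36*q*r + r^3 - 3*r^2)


(1) = (m - 8*I)/(m - 8)
(2) = (d^2 - 5*d + 6)/(d - 1)
(3) = (t + 6)/(t + 2)
(4) = -l/(-l + 8*s)
(5) = (3*q - r)/(7*q - r)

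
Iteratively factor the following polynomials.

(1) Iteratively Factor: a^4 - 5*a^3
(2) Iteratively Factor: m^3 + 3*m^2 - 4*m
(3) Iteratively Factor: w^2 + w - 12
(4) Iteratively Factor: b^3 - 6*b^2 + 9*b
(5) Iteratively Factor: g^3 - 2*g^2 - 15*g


(1) = (a)*(a^3 - 5*a^2) = a^2*(a^2 - 5*a) = a^2*(a - 5)*(a)
(2) = (m)*(m^2 + 3*m - 4) = m*(m - 1)*(m + 4)
(3) = (w + 4)*(w - 3)
(4) = (b - 3)*(b^2 - 3*b) = (b - 3)^2*(b)
(5) = (g + 3)*(g^2 - 5*g) = g*(g + 3)*(g - 5)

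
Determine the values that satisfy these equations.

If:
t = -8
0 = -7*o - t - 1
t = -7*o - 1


Then:
o = 1
t = -8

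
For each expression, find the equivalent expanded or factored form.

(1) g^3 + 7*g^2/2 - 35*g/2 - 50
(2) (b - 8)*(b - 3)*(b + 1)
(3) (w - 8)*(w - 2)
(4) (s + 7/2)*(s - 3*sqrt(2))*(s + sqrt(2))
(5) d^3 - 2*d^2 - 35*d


(1) = (g - 4)*(g + 5/2)*(g + 5)
(2) = b^3 - 10*b^2 + 13*b + 24
(3) = w^2 - 10*w + 16
(4) = s^3 - 2*sqrt(2)*s^2 + 7*s^2/2 - 7*sqrt(2)*s - 6*s - 21
(5) = d*(d - 7)*(d + 5)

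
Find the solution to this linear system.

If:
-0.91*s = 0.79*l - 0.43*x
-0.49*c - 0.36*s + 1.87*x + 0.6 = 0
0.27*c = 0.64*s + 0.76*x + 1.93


Then:
c = 3.57935735150925*x + 2.62609542356378
l = 0.172768787053357*x + 2.19752443518667
s = 0.322541382667965*x - 1.90774099318403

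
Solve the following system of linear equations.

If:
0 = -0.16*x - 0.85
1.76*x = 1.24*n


Then:
n = -7.54
x = -5.31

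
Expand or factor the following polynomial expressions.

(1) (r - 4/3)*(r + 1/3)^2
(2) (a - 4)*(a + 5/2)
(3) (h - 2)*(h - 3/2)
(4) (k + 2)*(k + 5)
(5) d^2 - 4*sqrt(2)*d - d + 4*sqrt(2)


(1) = r^3 - 2*r^2/3 - 7*r/9 - 4/27
(2) = a^2 - 3*a/2 - 10
(3) = h^2 - 7*h/2 + 3
(4) = k^2 + 7*k + 10
(5) = (d - 1)*(d - 4*sqrt(2))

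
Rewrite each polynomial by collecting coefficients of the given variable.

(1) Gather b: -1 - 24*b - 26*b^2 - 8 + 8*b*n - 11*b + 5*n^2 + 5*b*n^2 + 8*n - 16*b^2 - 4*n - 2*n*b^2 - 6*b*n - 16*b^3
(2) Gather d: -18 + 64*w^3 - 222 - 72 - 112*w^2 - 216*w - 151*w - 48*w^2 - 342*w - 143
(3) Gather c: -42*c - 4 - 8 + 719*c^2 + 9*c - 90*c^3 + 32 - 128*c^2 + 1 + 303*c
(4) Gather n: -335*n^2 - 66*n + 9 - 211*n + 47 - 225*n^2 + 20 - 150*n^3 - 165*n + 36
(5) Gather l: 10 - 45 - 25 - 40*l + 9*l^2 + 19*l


(1) = -16*b^3 + b^2*(-2*n - 42) + b*(5*n^2 + 2*n - 35) + 5*n^2 + 4*n - 9
(2) = 64*w^3 - 160*w^2 - 709*w - 455
(3) = -90*c^3 + 591*c^2 + 270*c + 21
(4) = -150*n^3 - 560*n^2 - 442*n + 112
(5) = 9*l^2 - 21*l - 60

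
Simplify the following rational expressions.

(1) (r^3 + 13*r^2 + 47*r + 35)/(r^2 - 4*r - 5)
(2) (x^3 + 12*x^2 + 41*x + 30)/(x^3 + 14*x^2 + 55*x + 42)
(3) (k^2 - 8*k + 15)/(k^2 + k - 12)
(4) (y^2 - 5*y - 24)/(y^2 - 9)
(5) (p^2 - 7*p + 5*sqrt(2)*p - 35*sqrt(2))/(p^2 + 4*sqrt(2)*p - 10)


(1) = (r^2 + 12*r + 35)/(r - 5)
(2) = (x + 5)/(x + 7)
(3) = (k - 5)/(k + 4)
(4) = (y - 8)/(y - 3)
(5) = (p - 7)/(p - sqrt(2))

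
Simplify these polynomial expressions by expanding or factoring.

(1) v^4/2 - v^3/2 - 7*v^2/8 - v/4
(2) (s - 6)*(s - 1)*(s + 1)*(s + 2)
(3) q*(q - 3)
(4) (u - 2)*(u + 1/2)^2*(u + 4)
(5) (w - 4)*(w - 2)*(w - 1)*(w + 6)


(1) = v*(v/2 + 1/4)*(v - 2)*(v + 1/2)
(2) = s^4 - 4*s^3 - 13*s^2 + 4*s + 12
(3) = q^2 - 3*q
(4) = u^4 + 3*u^3 - 23*u^2/4 - 15*u/2 - 2
(5) = w^4 - w^3 - 28*w^2 + 76*w - 48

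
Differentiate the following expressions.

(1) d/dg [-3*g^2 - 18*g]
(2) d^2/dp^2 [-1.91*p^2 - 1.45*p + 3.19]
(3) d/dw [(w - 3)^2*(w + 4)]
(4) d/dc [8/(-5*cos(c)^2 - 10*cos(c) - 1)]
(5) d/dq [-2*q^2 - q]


(1) = -6*g - 18
(2) = -3.82000000000000
(3) = (w - 3)*(3*w + 5)
(4) = -80*(cos(c) + 1)*sin(c)/(5*cos(c)^2 + 10*cos(c) + 1)^2
(5) = -4*q - 1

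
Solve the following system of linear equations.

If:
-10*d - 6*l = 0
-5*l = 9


Then:
d = 27/25
l = -9/5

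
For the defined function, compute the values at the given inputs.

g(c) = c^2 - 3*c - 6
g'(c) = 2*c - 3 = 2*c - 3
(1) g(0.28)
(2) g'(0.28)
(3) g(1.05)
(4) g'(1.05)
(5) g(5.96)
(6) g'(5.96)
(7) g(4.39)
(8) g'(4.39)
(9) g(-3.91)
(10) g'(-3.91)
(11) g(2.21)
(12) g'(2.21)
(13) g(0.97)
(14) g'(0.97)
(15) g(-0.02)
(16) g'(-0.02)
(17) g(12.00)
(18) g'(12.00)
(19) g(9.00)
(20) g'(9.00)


(1) = -6.76
(2) = -2.44
(3) = -8.05
(4) = -0.90
(5) = 11.64
(6) = 8.92
(7) = 0.10
(8) = 5.78
(9) = 21.02
(10) = -10.82
(11) = -7.75
(12) = 1.42
(13) = -7.97
(14) = -1.06
(15) = -5.94
(16) = -3.04
(17) = 102.00
(18) = 21.00
(19) = 48.00
(20) = 15.00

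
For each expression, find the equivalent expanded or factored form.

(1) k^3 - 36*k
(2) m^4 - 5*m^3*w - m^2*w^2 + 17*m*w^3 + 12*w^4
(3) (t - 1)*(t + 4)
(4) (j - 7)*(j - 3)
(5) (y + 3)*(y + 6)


(1) = k*(k - 6)*(k + 6)
(2) = (m - 4*w)*(m - 3*w)*(m + w)^2
(3) = t^2 + 3*t - 4
(4) = j^2 - 10*j + 21
(5) = y^2 + 9*y + 18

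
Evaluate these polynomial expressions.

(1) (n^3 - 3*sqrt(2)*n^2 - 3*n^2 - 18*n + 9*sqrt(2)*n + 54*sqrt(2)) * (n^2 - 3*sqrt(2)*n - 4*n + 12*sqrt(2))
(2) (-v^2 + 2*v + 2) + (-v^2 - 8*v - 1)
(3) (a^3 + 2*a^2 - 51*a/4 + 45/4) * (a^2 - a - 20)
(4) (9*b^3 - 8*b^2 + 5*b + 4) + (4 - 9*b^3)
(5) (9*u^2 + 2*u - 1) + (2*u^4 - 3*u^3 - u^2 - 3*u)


(1) = n^5 - 6*sqrt(2)*n^4 - 7*n^4 + 12*n^3 + 42*sqrt(2)*n^3 - 54*n^2 + 36*sqrt(2)*n^2 - 432*sqrt(2)*n - 108*n + 1296
(2) = -2*v^2 - 6*v + 1
(3) = a^5 + a^4 - 139*a^3/4 - 16*a^2 + 975*a/4 - 225
(4) = -8*b^2 + 5*b + 8
(5) = 2*u^4 - 3*u^3 + 8*u^2 - u - 1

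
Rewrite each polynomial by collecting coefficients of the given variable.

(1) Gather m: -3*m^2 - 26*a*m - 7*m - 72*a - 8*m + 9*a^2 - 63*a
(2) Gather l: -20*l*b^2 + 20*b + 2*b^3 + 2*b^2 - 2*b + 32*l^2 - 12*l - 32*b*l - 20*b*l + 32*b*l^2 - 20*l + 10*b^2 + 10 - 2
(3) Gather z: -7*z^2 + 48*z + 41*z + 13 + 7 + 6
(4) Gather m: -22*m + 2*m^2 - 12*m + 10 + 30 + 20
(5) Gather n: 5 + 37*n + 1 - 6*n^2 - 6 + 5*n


(1) = 9*a^2 - 135*a - 3*m^2 + m*(-26*a - 15)
(2) = 2*b^3 + 12*b^2 + 18*b + l^2*(32*b + 32) + l*(-20*b^2 - 52*b - 32) + 8
(3) = -7*z^2 + 89*z + 26
(4) = 2*m^2 - 34*m + 60
(5) = -6*n^2 + 42*n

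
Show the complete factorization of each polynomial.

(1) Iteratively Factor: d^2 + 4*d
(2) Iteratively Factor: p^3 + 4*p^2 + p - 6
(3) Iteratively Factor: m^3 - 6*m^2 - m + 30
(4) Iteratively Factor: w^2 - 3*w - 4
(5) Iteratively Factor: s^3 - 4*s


(1) = (d)*(d + 4)
(2) = (p + 2)*(p^2 + 2*p - 3) = (p + 2)*(p + 3)*(p - 1)
(3) = (m + 2)*(m^2 - 8*m + 15) = (m - 3)*(m + 2)*(m - 5)
(4) = (w + 1)*(w - 4)
(5) = (s)*(s^2 - 4) = s*(s + 2)*(s - 2)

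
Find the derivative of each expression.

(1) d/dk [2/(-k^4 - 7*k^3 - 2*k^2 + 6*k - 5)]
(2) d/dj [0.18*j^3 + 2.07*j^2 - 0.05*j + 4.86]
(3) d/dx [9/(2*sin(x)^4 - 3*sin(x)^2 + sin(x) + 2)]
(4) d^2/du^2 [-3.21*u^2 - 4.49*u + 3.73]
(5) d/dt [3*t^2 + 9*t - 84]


(1) = 2*(4*k^3 + 21*k^2 + 4*k - 6)/(k^4 + 7*k^3 + 2*k^2 - 6*k + 5)^2
(2) = 0.54*j^2 + 4.14*j - 0.05
(3) = 9*(2*sin(3*x) - 1)*cos(x)/(2*sin(x)^4 - 3*sin(x)^2 + sin(x) + 2)^2
(4) = -6.42000000000000
(5) = 6*t + 9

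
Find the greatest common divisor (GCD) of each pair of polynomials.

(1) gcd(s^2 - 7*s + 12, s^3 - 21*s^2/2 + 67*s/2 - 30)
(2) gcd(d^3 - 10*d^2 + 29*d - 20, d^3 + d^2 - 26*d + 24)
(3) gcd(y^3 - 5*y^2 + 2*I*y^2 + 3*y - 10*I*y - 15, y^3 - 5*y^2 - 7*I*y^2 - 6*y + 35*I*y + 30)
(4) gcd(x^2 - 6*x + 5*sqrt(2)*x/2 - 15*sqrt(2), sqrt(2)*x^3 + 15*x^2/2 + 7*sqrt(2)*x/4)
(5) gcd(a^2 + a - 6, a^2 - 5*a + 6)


(1) = s - 4
(2) = gcd((d - 5)*(d - 4)*(d - 1), (d - 4)*(d - 1)*(d + 6)) = d^2 - 5*d + 4
(3) = y^2 + y*(-5 - I) + 5*I
(4) = 1
(5) = gcd((a - 2)*(a + 3), (a - 3)*(a - 2)) = a - 2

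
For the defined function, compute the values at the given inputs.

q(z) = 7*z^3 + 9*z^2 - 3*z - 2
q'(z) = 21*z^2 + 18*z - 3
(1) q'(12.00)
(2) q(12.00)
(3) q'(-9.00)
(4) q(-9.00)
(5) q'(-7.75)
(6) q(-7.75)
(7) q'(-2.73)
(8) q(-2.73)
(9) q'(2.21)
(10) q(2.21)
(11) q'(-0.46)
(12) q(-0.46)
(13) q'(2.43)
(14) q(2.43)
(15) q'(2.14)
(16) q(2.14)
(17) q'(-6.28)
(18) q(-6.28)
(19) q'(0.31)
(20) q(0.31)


(1) = 3237.00
(2) = 13354.00
(3) = 1536.00
(4) = -4349.00
(5) = 1118.81
(6) = -2696.58
(7) = 104.37
(8) = -69.16
(9) = 139.35
(10) = 110.88
(11) = -6.84
(12) = 0.60
(13) = 164.74
(14) = 144.30
(15) = 131.69
(16) = 101.40
(17) = 712.17
(18) = -1361.93
(19) = 4.60
(20) = -1.86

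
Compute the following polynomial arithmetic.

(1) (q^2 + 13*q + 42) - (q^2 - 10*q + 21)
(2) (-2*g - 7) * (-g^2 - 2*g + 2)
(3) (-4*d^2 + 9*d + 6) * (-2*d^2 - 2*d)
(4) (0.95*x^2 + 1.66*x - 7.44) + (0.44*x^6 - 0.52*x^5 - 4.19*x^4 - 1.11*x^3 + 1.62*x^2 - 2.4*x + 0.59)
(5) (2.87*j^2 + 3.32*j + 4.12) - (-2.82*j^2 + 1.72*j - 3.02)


(1) = 23*q + 21
(2) = 2*g^3 + 11*g^2 + 10*g - 14
(3) = 8*d^4 - 10*d^3 - 30*d^2 - 12*d
(4) = 0.44*x^6 - 0.52*x^5 - 4.19*x^4 - 1.11*x^3 + 2.57*x^2 - 0.74*x - 6.85
(5) = 5.69*j^2 + 1.6*j + 7.14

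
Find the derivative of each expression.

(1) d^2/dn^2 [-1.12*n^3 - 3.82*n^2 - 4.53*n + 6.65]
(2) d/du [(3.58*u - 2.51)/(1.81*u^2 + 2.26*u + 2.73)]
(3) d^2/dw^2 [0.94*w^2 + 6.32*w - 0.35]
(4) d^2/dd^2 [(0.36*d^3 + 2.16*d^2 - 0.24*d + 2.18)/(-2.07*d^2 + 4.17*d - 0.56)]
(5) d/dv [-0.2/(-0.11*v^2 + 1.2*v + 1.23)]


(1) = -6.72*n - 7.64
(2) = (-6.4798*u^2 + 9.0862*u + 15.446)/(3.2761*u^4 + 8.1812*u^3 + 14.9902*u^2 + 12.3396*u + 7.4529)
(3) = 1.88000000000000
(4) = (-46.91844*d^3 - 35.979228*d^2 + 110.558628*d - 70.995348)/(8.869743*d^6 - 53.604099*d^5 + 115.183701*d^4 - 101.514897*d^3 + 31.160808*d^2 - 3.923136*d + 0.175616)
(5) = (0.24 - 0.044*v)/(-0.11*v^2 + 1.2*v + 1.23)^2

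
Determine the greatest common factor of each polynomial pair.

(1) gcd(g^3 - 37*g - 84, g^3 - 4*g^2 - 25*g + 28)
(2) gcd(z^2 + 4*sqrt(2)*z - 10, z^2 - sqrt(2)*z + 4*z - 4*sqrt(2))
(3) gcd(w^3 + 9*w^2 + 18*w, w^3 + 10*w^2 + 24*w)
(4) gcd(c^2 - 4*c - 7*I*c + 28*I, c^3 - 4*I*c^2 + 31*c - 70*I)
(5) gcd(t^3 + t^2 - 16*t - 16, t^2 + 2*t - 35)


(1) = gcd((g - 7)*(g + 3)*(g + 4), (g - 7)*(g - 1)*(g + 4)) = g^2 - 3*g - 28
(2) = gcd((z - sqrt(2))*(z + 5*sqrt(2)), (z + 4)*(z - sqrt(2))) = z - sqrt(2)
(3) = w^2 + 6*w
(4) = gcd((c - 4)*(c - 7*I), (c - 7*I)*(c - 2*I)*(c + 5*I)) = c - 7*I
(5) = gcd((t - 4)*(t + 1)*(t + 4), (t - 5)*(t + 7)) = 1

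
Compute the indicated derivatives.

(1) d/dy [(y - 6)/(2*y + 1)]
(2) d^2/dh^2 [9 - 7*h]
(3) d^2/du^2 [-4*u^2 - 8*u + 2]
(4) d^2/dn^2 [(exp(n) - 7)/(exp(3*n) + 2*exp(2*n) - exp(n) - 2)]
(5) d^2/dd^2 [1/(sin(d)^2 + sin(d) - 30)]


(1) = 13/(2*y + 1)^2
(2) = 0
(3) = -8
(4) = (4*exp(6*n) - 57*exp(5*n) - 146*exp(4*n) - 70*exp(3*n) - 60*exp(2*n) - 121*exp(n) + 18)*exp(n)/(exp(9*n) + 6*exp(8*n) + 9*exp(7*n) - 10*exp(6*n) - 33*exp(5*n) - 6*exp(4*n) + 35*exp(3*n) + 18*exp(2*n) - 12*exp(n) - 8)
(5) = (-4*sin(d)^4 - 3*sin(d)^3 - 115*sin(d)^2 - 24*sin(d) + 62)/(sin(d)^2 + sin(d) - 30)^3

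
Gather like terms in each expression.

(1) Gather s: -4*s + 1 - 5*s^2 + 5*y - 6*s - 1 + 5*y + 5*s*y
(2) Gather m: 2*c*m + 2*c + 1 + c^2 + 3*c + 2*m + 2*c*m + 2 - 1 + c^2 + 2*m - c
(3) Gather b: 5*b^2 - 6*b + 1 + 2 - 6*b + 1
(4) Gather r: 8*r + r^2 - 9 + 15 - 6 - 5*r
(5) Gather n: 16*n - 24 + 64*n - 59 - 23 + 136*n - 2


(1) = -5*s^2 + s*(5*y - 10) + 10*y
(2) = 2*c^2 + 4*c + m*(4*c + 4) + 2
(3) = 5*b^2 - 12*b + 4
(4) = r^2 + 3*r
(5) = 216*n - 108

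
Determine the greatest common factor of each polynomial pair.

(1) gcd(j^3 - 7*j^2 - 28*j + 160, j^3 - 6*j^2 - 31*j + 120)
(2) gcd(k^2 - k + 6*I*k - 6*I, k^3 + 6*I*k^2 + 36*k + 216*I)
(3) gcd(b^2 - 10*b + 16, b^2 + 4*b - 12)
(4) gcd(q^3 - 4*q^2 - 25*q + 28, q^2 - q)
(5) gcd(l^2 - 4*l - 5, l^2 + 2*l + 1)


(1) = j^2 - 3*j - 40
(2) = k + 6*I
(3) = b - 2
(4) = q - 1
(5) = l + 1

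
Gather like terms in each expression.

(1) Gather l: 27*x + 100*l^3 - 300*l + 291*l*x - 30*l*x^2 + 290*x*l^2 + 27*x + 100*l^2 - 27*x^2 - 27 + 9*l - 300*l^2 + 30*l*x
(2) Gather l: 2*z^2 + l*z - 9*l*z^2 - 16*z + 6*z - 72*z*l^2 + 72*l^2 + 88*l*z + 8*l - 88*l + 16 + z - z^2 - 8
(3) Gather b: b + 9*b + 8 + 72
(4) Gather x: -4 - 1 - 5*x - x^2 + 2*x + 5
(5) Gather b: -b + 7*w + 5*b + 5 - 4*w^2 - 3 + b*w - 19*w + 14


(1) = 100*l^3 + l^2*(290*x - 200) + l*(-30*x^2 + 321*x - 291) - 27*x^2 + 54*x - 27
(2) = l^2*(72 - 72*z) + l*(-9*z^2 + 89*z - 80) + z^2 - 9*z + 8
(3) = 10*b + 80
(4) = -x^2 - 3*x
(5) = b*(w + 4) - 4*w^2 - 12*w + 16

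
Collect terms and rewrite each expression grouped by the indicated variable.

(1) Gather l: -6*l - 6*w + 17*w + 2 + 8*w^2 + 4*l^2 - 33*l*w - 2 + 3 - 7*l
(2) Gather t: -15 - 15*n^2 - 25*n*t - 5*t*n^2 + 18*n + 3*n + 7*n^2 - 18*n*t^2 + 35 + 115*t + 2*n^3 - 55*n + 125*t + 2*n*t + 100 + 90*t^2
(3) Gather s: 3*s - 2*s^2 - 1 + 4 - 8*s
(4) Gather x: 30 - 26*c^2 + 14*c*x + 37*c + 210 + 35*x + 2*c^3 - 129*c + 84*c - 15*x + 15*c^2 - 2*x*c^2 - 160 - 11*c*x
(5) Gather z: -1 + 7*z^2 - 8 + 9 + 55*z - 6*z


(1) = 4*l^2 + l*(-33*w - 13) + 8*w^2 + 11*w + 3
(2) = 2*n^3 - 8*n^2 - 34*n + t^2*(90 - 18*n) + t*(-5*n^2 - 23*n + 240) + 120
(3) = -2*s^2 - 5*s + 3
(4) = 2*c^3 - 11*c^2 - 8*c + x*(-2*c^2 + 3*c + 20) + 80
(5) = 7*z^2 + 49*z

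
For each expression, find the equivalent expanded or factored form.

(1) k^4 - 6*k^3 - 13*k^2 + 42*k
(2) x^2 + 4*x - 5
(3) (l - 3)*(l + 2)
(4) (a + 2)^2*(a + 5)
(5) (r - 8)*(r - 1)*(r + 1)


(1) = k*(k - 7)*(k - 2)*(k + 3)
(2) = (x - 1)*(x + 5)
(3) = l^2 - l - 6
(4) = a^3 + 9*a^2 + 24*a + 20
(5) = r^3 - 8*r^2 - r + 8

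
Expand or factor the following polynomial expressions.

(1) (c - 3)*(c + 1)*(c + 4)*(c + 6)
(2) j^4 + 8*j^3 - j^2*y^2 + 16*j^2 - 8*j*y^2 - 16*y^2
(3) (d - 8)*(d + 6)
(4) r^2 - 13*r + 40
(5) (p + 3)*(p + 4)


(1) = c^4 + 8*c^3 + c^2 - 78*c - 72
(2) = (j + 4)^2*(j - y)*(j + y)
(3) = d^2 - 2*d - 48
(4) = (r - 8)*(r - 5)
(5) = p^2 + 7*p + 12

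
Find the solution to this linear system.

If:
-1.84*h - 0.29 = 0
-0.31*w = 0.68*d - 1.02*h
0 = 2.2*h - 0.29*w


Then:
d = 0.31
h = -0.16
w = -1.20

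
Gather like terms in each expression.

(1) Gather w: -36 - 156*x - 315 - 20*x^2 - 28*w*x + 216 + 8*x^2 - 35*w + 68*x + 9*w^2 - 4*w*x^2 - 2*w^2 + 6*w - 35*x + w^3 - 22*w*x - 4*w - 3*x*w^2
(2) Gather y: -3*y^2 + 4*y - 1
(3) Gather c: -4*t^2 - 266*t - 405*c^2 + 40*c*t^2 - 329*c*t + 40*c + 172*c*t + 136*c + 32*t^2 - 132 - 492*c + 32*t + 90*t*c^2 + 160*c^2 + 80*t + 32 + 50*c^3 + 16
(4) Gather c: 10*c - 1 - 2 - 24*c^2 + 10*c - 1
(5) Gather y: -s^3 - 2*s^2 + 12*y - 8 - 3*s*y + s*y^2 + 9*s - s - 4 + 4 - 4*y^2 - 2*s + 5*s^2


(1) = w^3 + w^2*(7 - 3*x) + w*(-4*x^2 - 50*x - 33) - 12*x^2 - 123*x - 135
(2) = -3*y^2 + 4*y - 1
(3) = 50*c^3 + c^2*(90*t - 245) + c*(40*t^2 - 157*t - 316) + 28*t^2 - 154*t - 84
(4) = -24*c^2 + 20*c - 4
(5) = -s^3 + 3*s^2 + 6*s + y^2*(s - 4) + y*(12 - 3*s) - 8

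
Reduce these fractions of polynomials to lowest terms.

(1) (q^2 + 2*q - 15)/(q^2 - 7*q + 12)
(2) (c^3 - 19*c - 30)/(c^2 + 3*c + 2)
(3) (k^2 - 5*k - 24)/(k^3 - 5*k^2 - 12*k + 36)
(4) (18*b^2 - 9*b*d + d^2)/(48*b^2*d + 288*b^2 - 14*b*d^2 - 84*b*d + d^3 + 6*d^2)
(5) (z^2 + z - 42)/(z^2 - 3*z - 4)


(1) = (q + 5)/(q - 4)
(2) = (c^2 - 2*c - 15)/(c + 1)
(3) = (k - 8)/(k^2 - 8*k + 12)
(4) = (3*b - d)/(8*b*d + 48*b - d^2 - 6*d)
(5) = (z^2 + z - 42)/(z^2 - 3*z - 4)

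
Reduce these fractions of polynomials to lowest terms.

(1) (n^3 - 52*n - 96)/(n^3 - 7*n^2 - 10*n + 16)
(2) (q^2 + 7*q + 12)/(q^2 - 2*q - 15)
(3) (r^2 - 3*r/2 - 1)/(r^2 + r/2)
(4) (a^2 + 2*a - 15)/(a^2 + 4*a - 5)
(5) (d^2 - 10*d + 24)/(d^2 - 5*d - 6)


(1) = (n + 6)/(n - 1)
(2) = (q + 4)/(q - 5)
(3) = (r - 2)/r
(4) = (a - 3)/(a - 1)
(5) = (d - 4)/(d + 1)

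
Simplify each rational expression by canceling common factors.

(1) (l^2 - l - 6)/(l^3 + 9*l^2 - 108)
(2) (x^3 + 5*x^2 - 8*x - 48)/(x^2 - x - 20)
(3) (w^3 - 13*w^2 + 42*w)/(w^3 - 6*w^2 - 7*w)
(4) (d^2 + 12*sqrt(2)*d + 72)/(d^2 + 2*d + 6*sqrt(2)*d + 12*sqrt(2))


(1) = (l + 2)/(l^2 + 12*l + 36)
(2) = (x^2 + x - 12)/(x - 5)
(3) = (w - 6)/(w + 1)
(4) = (d + 6*sqrt(2))/(d + 2)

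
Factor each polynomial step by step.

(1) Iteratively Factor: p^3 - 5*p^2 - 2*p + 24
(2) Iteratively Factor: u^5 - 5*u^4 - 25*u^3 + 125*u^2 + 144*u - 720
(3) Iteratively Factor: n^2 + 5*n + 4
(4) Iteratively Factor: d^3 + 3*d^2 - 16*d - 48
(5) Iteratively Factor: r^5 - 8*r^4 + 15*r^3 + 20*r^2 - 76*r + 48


(1) = (p - 3)*(p^2 - 2*p - 8) = (p - 3)*(p + 2)*(p - 4)
(2) = (u + 3)*(u^4 - 8*u^3 - u^2 + 128*u - 240) = (u - 4)*(u + 3)*(u^3 - 4*u^2 - 17*u + 60) = (u - 4)*(u - 3)*(u + 3)*(u^2 - u - 20) = (u - 5)*(u - 4)*(u - 3)*(u + 3)*(u + 4)
(3) = (n + 4)*(n + 1)
(4) = (d - 4)*(d^2 + 7*d + 12) = (d - 4)*(d + 4)*(d + 3)
(5) = (r - 4)*(r^4 - 4*r^3 - r^2 + 16*r - 12) = (r - 4)*(r - 3)*(r^3 - r^2 - 4*r + 4) = (r - 4)*(r - 3)*(r - 1)*(r^2 - 4) = (r - 4)*(r - 3)*(r - 1)*(r + 2)*(r - 2)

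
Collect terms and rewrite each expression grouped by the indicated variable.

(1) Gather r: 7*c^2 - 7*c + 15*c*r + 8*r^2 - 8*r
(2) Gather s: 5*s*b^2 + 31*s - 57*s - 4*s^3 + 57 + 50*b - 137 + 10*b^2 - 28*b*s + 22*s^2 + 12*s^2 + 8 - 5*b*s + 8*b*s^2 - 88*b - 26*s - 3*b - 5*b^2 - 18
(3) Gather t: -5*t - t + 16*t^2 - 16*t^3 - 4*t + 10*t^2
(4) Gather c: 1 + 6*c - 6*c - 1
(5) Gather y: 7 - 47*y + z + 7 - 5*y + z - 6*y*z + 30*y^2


(1) = 7*c^2 - 7*c + 8*r^2 + r*(15*c - 8)
(2) = 5*b^2 - 41*b - 4*s^3 + s^2*(8*b + 34) + s*(5*b^2 - 33*b - 52) - 90
(3) = -16*t^3 + 26*t^2 - 10*t
(4) = 0
(5) = 30*y^2 + y*(-6*z - 52) + 2*z + 14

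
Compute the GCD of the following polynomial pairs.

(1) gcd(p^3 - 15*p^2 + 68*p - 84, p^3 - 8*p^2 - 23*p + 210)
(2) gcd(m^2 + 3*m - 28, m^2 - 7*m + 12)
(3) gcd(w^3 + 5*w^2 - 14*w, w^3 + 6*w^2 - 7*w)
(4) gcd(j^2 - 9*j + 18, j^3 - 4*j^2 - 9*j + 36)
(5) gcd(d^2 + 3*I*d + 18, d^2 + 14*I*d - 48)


(1) = gcd((p - 7)*(p - 6)*(p - 2), (p - 7)*(p - 6)*(p + 5)) = p^2 - 13*p + 42
(2) = gcd((m - 4)*(m + 7), (m - 4)*(m - 3)) = m - 4
(3) = w^2 + 7*w
(4) = gcd((j - 6)*(j - 3), (j - 4)*(j - 3)*(j + 3)) = j - 3
(5) = d + 6*I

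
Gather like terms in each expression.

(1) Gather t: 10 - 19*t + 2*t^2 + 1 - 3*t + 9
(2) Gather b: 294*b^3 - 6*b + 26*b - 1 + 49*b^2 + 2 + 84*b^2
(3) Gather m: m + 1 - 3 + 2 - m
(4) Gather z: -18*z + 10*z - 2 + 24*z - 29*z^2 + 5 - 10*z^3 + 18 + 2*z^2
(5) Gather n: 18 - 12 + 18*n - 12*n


(1) = 2*t^2 - 22*t + 20
(2) = 294*b^3 + 133*b^2 + 20*b + 1
(3) = 0
(4) = -10*z^3 - 27*z^2 + 16*z + 21
(5) = 6*n + 6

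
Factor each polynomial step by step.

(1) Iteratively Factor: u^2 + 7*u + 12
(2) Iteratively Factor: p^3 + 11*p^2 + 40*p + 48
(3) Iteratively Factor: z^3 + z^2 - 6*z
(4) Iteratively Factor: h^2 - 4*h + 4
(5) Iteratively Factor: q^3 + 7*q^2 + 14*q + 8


(1) = (u + 3)*(u + 4)
(2) = (p + 3)*(p^2 + 8*p + 16) = (p + 3)*(p + 4)*(p + 4)
(3) = (z - 2)*(z^2 + 3*z) = (z - 2)*(z + 3)*(z)
(4) = (h - 2)*(h - 2)
(5) = (q + 1)*(q^2 + 6*q + 8) = (q + 1)*(q + 2)*(q + 4)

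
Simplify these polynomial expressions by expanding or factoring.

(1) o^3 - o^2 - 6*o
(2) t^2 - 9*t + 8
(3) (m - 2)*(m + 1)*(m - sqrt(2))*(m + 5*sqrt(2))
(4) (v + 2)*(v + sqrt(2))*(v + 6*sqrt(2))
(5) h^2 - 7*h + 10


(1) = o*(o - 3)*(o + 2)
(2) = (t - 8)*(t - 1)
(3) = m^4 - m^3 + 4*sqrt(2)*m^3 - 12*m^2 - 4*sqrt(2)*m^2 - 8*sqrt(2)*m + 10*m + 20
(4) = v^3 + 2*v^2 + 7*sqrt(2)*v^2 + 12*v + 14*sqrt(2)*v + 24
(5) = (h - 5)*(h - 2)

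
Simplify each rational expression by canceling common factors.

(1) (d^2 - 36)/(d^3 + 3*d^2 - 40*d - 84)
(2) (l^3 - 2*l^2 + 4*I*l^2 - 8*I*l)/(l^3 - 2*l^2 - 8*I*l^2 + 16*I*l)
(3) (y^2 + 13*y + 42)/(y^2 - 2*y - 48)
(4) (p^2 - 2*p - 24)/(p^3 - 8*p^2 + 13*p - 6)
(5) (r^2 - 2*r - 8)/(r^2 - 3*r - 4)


(1) = (d + 6)/(d^2 + 9*d + 14)
(2) = (l + 4*I)/(l - 8*I)
(3) = (y + 7)/(y - 8)
(4) = (p + 4)/(p^2 - 2*p + 1)
(5) = (r + 2)/(r + 1)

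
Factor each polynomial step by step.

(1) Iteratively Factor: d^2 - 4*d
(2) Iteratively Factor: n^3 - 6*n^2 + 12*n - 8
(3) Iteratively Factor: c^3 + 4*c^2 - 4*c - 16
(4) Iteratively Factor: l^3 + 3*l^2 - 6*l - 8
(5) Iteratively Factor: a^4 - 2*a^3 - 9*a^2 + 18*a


(1) = (d - 4)*(d)
(2) = (n - 2)*(n^2 - 4*n + 4) = (n - 2)^2*(n - 2)
(3) = (c + 2)*(c^2 + 2*c - 8) = (c - 2)*(c + 2)*(c + 4)
(4) = (l + 1)*(l^2 + 2*l - 8) = (l - 2)*(l + 1)*(l + 4)
(5) = (a)*(a^3 - 2*a^2 - 9*a + 18) = a*(a - 2)*(a^2 - 9) = a*(a - 3)*(a - 2)*(a + 3)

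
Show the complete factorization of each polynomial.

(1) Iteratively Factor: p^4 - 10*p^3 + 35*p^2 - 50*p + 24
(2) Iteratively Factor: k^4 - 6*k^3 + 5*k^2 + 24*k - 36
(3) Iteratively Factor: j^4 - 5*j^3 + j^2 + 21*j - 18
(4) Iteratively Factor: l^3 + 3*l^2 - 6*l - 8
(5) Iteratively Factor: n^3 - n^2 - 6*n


(1) = (p - 2)*(p^3 - 8*p^2 + 19*p - 12) = (p - 2)*(p - 1)*(p^2 - 7*p + 12) = (p - 4)*(p - 2)*(p - 1)*(p - 3)
(2) = (k + 2)*(k^3 - 8*k^2 + 21*k - 18) = (k - 3)*(k + 2)*(k^2 - 5*k + 6) = (k - 3)*(k - 2)*(k + 2)*(k - 3)
(3) = (j - 3)*(j^3 - 2*j^2 - 5*j + 6) = (j - 3)^2*(j^2 + j - 2) = (j - 3)^2*(j - 1)*(j + 2)
(4) = (l + 1)*(l^2 + 2*l - 8) = (l - 2)*(l + 1)*(l + 4)
(5) = (n)*(n^2 - n - 6) = n*(n - 3)*(n + 2)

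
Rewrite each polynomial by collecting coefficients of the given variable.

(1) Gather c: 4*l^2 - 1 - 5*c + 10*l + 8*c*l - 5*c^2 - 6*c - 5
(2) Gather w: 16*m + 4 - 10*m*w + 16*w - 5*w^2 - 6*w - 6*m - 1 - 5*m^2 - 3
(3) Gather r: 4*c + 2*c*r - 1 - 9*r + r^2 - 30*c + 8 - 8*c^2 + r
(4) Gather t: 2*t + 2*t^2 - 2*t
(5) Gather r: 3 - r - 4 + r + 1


(1) = -5*c^2 + c*(8*l - 11) + 4*l^2 + 10*l - 6
(2) = -5*m^2 + 10*m - 5*w^2 + w*(10 - 10*m)
(3) = -8*c^2 - 26*c + r^2 + r*(2*c - 8) + 7
(4) = 2*t^2
(5) = 0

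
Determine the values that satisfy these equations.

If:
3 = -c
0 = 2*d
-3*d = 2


Then:
No Solution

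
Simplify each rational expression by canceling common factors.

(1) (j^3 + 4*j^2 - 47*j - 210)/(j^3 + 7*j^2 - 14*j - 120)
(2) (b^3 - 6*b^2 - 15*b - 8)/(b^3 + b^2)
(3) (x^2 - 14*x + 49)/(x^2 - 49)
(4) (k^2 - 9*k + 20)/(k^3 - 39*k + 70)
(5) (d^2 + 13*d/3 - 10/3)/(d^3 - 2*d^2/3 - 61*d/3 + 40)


(1) = (j - 7)/(j - 4)
(2) = (b^2 - 7*b - 8)/b^2
(3) = (x - 7)/(x + 7)
(4) = (k - 4)/(k^2 + 5*k - 14)
(5) = (3*d - 2)/(3*d^2 - 17*d + 24)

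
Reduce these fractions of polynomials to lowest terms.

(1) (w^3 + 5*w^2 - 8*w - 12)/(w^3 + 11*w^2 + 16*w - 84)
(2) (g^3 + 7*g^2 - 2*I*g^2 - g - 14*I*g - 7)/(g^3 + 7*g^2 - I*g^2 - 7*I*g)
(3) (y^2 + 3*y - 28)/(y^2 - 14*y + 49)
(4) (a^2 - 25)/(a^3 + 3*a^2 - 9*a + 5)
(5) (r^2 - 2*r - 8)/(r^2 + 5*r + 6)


(1) = (w + 1)/(w + 7)
(2) = (g - I)/g
(3) = (y^2 + 3*y - 28)/(y^2 - 14*y + 49)
(4) = (a - 5)/(a^2 - 2*a + 1)
(5) = (r - 4)/(r + 3)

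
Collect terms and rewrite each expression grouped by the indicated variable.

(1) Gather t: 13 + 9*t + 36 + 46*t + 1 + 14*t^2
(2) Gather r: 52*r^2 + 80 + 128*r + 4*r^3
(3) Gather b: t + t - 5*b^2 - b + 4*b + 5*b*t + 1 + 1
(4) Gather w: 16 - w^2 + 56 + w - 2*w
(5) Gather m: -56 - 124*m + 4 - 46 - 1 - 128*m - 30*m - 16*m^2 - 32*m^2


(1) = 14*t^2 + 55*t + 50
(2) = 4*r^3 + 52*r^2 + 128*r + 80
(3) = -5*b^2 + b*(5*t + 3) + 2*t + 2
(4) = -w^2 - w + 72
(5) = -48*m^2 - 282*m - 99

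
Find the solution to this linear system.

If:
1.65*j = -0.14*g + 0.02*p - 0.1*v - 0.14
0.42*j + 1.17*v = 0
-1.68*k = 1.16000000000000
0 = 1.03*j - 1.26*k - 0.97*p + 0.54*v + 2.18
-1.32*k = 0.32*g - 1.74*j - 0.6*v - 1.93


Then:
g = 6.10
j = -0.58
k = -0.69
p = 2.64
v = 0.21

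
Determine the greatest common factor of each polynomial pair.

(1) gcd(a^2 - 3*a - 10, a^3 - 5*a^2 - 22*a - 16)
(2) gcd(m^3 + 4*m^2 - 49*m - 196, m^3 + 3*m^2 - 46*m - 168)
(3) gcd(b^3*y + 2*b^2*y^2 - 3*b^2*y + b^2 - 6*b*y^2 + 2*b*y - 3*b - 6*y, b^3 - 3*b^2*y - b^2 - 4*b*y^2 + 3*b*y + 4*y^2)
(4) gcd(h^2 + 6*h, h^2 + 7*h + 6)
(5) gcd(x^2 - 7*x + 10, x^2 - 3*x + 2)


(1) = gcd((a - 5)*(a + 2), (a - 8)*(a + 1)*(a + 2)) = a + 2
(2) = m^2 - 3*m - 28
(3) = 1
(4) = gcd(h*(h + 6), (h + 1)*(h + 6)) = h + 6
(5) = gcd((x - 5)*(x - 2), (x - 2)*(x - 1)) = x - 2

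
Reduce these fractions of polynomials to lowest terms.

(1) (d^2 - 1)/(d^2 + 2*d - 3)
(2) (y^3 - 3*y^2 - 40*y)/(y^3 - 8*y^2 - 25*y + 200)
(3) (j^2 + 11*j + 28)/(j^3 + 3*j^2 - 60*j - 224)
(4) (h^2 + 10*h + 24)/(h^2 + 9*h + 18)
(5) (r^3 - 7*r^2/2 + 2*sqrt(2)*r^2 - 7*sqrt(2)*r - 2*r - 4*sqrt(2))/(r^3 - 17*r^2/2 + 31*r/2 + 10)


(1) = (d + 1)/(d + 3)
(2) = y/(y - 5)
(3) = 1/(j - 8)
(4) = (h + 4)/(h + 3)
(5) = (4*r + 8*sqrt(2))/(4*r - 20)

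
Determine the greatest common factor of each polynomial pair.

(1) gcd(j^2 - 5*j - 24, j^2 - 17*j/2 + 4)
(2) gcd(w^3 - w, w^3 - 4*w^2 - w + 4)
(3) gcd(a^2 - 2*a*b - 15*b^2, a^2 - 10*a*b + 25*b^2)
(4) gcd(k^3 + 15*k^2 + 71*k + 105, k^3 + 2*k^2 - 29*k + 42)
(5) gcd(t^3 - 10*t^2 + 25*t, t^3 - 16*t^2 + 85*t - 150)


(1) = gcd((j - 8)*(j + 3), (j - 8)*(j - 1/2)) = j - 8
(2) = w^2 - 1
(3) = gcd((a - 5*b)*(a + 3*b), (a - 5*b)^2) = a - 5*b
(4) = k + 7
(5) = t^2 - 10*t + 25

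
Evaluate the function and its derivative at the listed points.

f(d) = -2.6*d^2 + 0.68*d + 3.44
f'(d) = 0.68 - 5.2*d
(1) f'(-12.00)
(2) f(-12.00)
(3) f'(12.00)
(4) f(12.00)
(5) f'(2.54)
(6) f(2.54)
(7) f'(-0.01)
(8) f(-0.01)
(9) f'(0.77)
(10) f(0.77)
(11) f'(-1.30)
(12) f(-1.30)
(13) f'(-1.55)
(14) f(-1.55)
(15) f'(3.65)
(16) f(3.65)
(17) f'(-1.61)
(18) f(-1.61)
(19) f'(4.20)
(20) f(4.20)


(1) = 63.08
(2) = -379.12
(3) = -61.72
(4) = -362.80
(5) = -12.53
(6) = -11.61
(7) = 0.73
(8) = 3.43
(9) = -3.32
(10) = 2.42
(11) = 7.44
(12) = -1.84
(13) = 8.74
(14) = -3.86
(15) = -18.30
(16) = -28.72
(17) = 9.05
(18) = -4.39
(19) = -21.16
(20) = -39.57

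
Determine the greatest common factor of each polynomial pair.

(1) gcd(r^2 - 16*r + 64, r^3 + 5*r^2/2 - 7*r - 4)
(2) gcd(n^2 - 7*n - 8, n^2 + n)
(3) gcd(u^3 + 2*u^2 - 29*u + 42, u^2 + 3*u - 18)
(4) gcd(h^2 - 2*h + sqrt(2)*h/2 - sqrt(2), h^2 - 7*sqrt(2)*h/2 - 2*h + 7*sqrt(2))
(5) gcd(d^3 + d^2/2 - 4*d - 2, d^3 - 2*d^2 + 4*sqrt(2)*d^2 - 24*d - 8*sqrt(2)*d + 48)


(1) = gcd((r - 8)^2, (r - 2)*(r + 1/2)*(r + 4)) = 1
(2) = n + 1
(3) = u - 3
(4) = h - 2
(5) = d - 2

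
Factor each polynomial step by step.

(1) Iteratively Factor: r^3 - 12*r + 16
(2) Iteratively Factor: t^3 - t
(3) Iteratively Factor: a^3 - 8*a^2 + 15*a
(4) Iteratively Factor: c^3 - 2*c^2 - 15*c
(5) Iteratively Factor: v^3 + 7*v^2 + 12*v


(1) = (r + 4)*(r^2 - 4*r + 4) = (r - 2)*(r + 4)*(r - 2)
(2) = (t)*(t^2 - 1) = t*(t - 1)*(t + 1)
(3) = (a - 3)*(a^2 - 5*a) = (a - 5)*(a - 3)*(a)
(4) = (c)*(c^2 - 2*c - 15) = c*(c - 5)*(c + 3)
(5) = (v + 3)*(v^2 + 4*v) = (v + 3)*(v + 4)*(v)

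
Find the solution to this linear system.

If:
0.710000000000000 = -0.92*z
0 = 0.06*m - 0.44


Then:
m = 7.33
z = -0.77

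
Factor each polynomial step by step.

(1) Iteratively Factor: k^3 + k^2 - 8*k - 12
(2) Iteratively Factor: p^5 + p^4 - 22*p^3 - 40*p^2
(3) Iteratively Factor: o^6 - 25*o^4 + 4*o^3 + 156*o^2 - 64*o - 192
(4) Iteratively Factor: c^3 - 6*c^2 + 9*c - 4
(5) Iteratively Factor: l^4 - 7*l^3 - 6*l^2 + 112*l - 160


(1) = (k - 3)*(k^2 + 4*k + 4) = (k - 3)*(k + 2)*(k + 2)
(2) = (p)*(p^4 + p^3 - 22*p^2 - 40*p) = p^2*(p^3 + p^2 - 22*p - 40) = p^2*(p + 4)*(p^2 - 3*p - 10) = p^2*(p + 2)*(p + 4)*(p - 5)
(3) = (o - 2)*(o^5 + 2*o^4 - 21*o^3 - 38*o^2 + 80*o + 96) = (o - 2)*(o + 1)*(o^4 + o^3 - 22*o^2 - 16*o + 96) = (o - 2)*(o + 1)*(o + 3)*(o^3 - 2*o^2 - 16*o + 32) = (o - 4)*(o - 2)*(o + 1)*(o + 3)*(o^2 + 2*o - 8) = (o - 4)*(o - 2)*(o + 1)*(o + 3)*(o + 4)*(o - 2)
(4) = (c - 1)*(c^2 - 5*c + 4) = (c - 4)*(c - 1)*(c - 1)
(5) = (l - 2)*(l^3 - 5*l^2 - 16*l + 80) = (l - 4)*(l - 2)*(l^2 - l - 20) = (l - 5)*(l - 4)*(l - 2)*(l + 4)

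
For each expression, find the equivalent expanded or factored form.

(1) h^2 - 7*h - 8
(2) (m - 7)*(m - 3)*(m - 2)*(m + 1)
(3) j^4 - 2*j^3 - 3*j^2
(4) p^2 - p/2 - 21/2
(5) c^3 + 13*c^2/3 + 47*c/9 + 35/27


(1) = (h - 8)*(h + 1)
(2) = m^4 - 11*m^3 + 29*m^2 - m - 42
(3) = j^2*(j - 3)*(j + 1)
(4) = (p - 7/2)*(p + 3)
(5) = (c + 1/3)*(c + 5/3)*(c + 7/3)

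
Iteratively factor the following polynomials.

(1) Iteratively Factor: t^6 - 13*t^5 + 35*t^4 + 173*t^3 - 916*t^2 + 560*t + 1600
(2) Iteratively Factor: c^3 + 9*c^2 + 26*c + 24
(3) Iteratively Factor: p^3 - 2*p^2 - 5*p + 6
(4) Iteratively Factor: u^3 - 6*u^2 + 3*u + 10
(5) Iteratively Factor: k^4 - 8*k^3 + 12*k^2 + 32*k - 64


(1) = (t - 5)*(t^5 - 8*t^4 - 5*t^3 + 148*t^2 - 176*t - 320) = (t - 5)^2*(t^4 - 3*t^3 - 20*t^2 + 48*t + 64) = (t - 5)^2*(t + 1)*(t^3 - 4*t^2 - 16*t + 64) = (t - 5)^2*(t - 4)*(t + 1)*(t^2 - 16) = (t - 5)^2*(t - 4)^2*(t + 1)*(t + 4)
(2) = (c + 3)*(c^2 + 6*c + 8) = (c + 2)*(c + 3)*(c + 4)
(3) = (p - 3)*(p^2 + p - 2) = (p - 3)*(p + 2)*(p - 1)
(4) = (u - 2)*(u^2 - 4*u - 5) = (u - 2)*(u + 1)*(u - 5)
(5) = (k - 2)*(k^3 - 6*k^2 + 32) = (k - 2)*(k + 2)*(k^2 - 8*k + 16) = (k - 4)*(k - 2)*(k + 2)*(k - 4)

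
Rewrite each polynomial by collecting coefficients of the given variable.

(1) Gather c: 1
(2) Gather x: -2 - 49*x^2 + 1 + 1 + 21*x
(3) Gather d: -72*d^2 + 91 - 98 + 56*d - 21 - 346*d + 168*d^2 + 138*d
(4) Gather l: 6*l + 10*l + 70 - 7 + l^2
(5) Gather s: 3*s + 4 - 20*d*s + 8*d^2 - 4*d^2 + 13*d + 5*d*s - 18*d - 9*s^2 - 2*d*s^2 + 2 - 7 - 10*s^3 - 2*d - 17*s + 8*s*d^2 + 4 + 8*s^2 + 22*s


(1) = 1
(2) = -49*x^2 + 21*x
(3) = 96*d^2 - 152*d - 28
(4) = l^2 + 16*l + 63
(5) = 4*d^2 - 7*d - 10*s^3 + s^2*(-2*d - 1) + s*(8*d^2 - 15*d + 8) + 3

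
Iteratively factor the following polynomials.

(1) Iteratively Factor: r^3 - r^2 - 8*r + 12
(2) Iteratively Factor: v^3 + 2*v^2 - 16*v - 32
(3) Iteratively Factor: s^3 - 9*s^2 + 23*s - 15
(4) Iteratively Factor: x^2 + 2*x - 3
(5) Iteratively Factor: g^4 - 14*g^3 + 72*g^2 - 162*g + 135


(1) = (r + 3)*(r^2 - 4*r + 4) = (r - 2)*(r + 3)*(r - 2)
(2) = (v + 4)*(v^2 - 2*v - 8) = (v - 4)*(v + 4)*(v + 2)
(3) = (s - 3)*(s^2 - 6*s + 5) = (s - 3)*(s - 1)*(s - 5)
(4) = (x - 1)*(x + 3)
(5) = (g - 3)*(g^3 - 11*g^2 + 39*g - 45) = (g - 5)*(g - 3)*(g^2 - 6*g + 9) = (g - 5)*(g - 3)^2*(g - 3)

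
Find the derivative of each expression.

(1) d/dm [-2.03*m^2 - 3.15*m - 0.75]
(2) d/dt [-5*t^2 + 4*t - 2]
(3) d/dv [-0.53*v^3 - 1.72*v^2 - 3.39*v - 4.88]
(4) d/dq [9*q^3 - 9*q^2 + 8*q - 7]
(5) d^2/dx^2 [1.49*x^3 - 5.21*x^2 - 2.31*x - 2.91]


(1) = -4.06*m - 3.15
(2) = 4 - 10*t
(3) = -1.59*v^2 - 3.44*v - 3.39
(4) = 27*q^2 - 18*q + 8
(5) = 8.94*x - 10.42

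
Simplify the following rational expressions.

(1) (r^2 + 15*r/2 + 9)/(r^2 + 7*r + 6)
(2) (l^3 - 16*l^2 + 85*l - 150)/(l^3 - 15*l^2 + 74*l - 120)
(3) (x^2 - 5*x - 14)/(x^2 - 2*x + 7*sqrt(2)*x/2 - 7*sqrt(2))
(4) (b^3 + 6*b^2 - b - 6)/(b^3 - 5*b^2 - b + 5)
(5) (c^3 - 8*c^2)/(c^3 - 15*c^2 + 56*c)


(1) = (2*r + 3)/(2*r + 2)
(2) = (l - 5)/(l - 4)
(3) = (2*x^2 - 10*x - 28)/(2*x^2 + x*(-4 + 7*sqrt(2)) - 14*sqrt(2))
(4) = (b + 6)/(b - 5)
(5) = c/(c - 7)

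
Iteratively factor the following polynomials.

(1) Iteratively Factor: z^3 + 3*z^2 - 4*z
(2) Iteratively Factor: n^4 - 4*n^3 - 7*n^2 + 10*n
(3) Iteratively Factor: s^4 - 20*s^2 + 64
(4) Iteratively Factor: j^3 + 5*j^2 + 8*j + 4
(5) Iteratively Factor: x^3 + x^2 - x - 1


(1) = (z)*(z^2 + 3*z - 4) = z*(z + 4)*(z - 1)
(2) = (n - 5)*(n^3 + n^2 - 2*n) = (n - 5)*(n - 1)*(n^2 + 2*n) = (n - 5)*(n - 1)*(n + 2)*(n)
(3) = (s - 4)*(s^3 + 4*s^2 - 4*s - 16) = (s - 4)*(s + 4)*(s^2 - 4) = (s - 4)*(s + 2)*(s + 4)*(s - 2)
(4) = (j + 2)*(j^2 + 3*j + 2) = (j + 1)*(j + 2)*(j + 2)
(5) = (x - 1)*(x^2 + 2*x + 1) = (x - 1)*(x + 1)*(x + 1)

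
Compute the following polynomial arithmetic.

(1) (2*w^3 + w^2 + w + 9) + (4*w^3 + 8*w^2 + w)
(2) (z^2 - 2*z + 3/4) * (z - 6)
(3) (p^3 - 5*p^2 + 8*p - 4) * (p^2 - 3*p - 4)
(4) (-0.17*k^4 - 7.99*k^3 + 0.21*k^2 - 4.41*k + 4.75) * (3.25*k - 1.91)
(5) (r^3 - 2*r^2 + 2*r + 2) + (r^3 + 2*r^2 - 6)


(1) = 6*w^3 + 9*w^2 + 2*w + 9
(2) = z^3 - 8*z^2 + 51*z/4 - 9/2
(3) = p^5 - 8*p^4 + 19*p^3 - 8*p^2 - 20*p + 16
(4) = -0.5525*k^5 - 25.6428*k^4 + 15.9434*k^3 - 14.7336*k^2 + 23.8606*k - 9.0725
(5) = 2*r^3 + 2*r - 4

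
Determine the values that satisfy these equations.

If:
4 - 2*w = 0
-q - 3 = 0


Then:
q = -3
w = 2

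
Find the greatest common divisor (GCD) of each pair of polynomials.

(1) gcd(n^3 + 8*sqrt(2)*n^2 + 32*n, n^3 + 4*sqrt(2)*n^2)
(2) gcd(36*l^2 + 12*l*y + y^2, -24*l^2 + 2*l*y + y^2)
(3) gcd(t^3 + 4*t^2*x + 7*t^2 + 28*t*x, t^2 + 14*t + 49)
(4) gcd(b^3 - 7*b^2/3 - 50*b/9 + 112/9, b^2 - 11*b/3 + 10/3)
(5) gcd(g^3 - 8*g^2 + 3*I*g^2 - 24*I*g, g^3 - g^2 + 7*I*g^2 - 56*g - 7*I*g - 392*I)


(1) = gcd(n*(n + 4*sqrt(2))^2, n^2*(n + 4*sqrt(2))) = n^2 + 4*sqrt(2)*n
(2) = 6*l + y
(3) = gcd(t*(t + 7)*(t + 4*x), (t + 7)^2) = t + 7
(4) = gcd((b - 8/3)*(b - 2)*(b + 7/3), (b - 2)*(b - 5/3)) = b - 2
(5) = gcd(g*(g - 8)*(g + 3*I), (g - 8)*(g + 7)*(g + 7*I)) = g - 8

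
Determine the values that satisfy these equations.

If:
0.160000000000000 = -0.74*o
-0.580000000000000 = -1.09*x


Then:
o = -0.22
x = 0.53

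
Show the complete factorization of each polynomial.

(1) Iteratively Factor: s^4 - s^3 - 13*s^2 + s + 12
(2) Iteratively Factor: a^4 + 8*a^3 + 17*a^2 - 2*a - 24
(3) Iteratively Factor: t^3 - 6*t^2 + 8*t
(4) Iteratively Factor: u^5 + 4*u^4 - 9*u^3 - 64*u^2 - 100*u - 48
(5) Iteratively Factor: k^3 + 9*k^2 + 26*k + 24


(1) = (s + 3)*(s^3 - 4*s^2 - s + 4) = (s - 1)*(s + 3)*(s^2 - 3*s - 4) = (s - 4)*(s - 1)*(s + 3)*(s + 1)
(2) = (a + 3)*(a^3 + 5*a^2 + 2*a - 8) = (a + 2)*(a + 3)*(a^2 + 3*a - 4) = (a + 2)*(a + 3)*(a + 4)*(a - 1)
(3) = (t)*(t^2 - 6*t + 8) = t*(t - 2)*(t - 4)
(4) = (u + 2)*(u^4 + 2*u^3 - 13*u^2 - 38*u - 24) = (u + 2)*(u + 3)*(u^3 - u^2 - 10*u - 8) = (u + 2)^2*(u + 3)*(u^2 - 3*u - 4) = (u + 1)*(u + 2)^2*(u + 3)*(u - 4)
(5) = (k + 2)*(k^2 + 7*k + 12) = (k + 2)*(k + 4)*(k + 3)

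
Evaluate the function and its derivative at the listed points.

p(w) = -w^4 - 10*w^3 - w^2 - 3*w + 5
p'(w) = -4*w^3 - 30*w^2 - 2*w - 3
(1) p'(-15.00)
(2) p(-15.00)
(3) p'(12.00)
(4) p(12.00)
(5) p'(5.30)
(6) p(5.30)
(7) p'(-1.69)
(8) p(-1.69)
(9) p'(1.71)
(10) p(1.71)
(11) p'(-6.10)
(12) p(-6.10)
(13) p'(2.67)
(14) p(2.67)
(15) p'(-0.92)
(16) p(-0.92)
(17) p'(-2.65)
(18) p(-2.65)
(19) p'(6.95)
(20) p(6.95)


(1) = 6777.00
(2) = -17050.00
(3) = -11259.00
(4) = -38191.00
(5) = -1451.81
(6) = -2316.81
(7) = -66.00
(8) = 47.32
(9) = -114.14
(10) = -61.61
(11) = -199.18
(12) = 871.32
(13) = -298.34
(14) = -251.30
(15) = -23.44
(16) = 13.98
(17) = -133.94
(18) = 142.71
(19) = -2808.78
(20) = -5754.31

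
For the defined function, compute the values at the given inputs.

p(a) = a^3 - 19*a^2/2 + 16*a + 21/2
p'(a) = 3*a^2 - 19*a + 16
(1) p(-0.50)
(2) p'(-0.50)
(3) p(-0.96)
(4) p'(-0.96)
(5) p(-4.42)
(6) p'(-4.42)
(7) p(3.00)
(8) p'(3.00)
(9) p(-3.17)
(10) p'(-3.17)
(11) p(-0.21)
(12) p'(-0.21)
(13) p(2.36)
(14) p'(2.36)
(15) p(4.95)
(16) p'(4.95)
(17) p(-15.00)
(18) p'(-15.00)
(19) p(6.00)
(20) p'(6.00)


(1) = 0.00
(2) = 26.25
(3) = -14.50
(4) = 37.00
(5) = -332.17
(6) = 158.59
(7) = 0.00
(8) = -14.00
(9) = -167.54
(10) = 106.38
(11) = 6.71
(12) = 20.12
(13) = 8.49
(14) = -12.13
(15) = -21.79
(16) = -4.54
(17) = -5742.00
(18) = 976.00
(19) = -19.50
(20) = 10.00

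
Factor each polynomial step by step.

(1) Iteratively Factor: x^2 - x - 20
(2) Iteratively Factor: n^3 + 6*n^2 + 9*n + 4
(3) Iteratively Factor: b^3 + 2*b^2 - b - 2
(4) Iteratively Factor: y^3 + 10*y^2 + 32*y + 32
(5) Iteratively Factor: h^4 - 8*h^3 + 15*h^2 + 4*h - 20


(1) = (x - 5)*(x + 4)
(2) = (n + 1)*(n^2 + 5*n + 4) = (n + 1)^2*(n + 4)
(3) = (b + 1)*(b^2 + b - 2) = (b - 1)*(b + 1)*(b + 2)
(4) = (y + 4)*(y^2 + 6*y + 8) = (y + 4)^2*(y + 2)
(5) = (h - 2)*(h^3 - 6*h^2 + 3*h + 10) = (h - 5)*(h - 2)*(h^2 - h - 2) = (h - 5)*(h - 2)^2*(h + 1)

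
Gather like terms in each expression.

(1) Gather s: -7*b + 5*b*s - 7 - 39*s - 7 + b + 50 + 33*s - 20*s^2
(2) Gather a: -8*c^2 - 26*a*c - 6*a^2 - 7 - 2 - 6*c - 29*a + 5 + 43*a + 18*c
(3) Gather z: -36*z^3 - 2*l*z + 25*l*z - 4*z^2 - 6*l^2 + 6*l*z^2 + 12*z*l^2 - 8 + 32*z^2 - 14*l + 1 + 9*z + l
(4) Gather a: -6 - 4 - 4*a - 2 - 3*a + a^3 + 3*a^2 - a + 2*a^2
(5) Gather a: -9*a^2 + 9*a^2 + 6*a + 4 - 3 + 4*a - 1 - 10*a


(1) = -6*b - 20*s^2 + s*(5*b - 6) + 36
(2) = -6*a^2 + a*(14 - 26*c) - 8*c^2 + 12*c - 4
(3) = -6*l^2 - 13*l - 36*z^3 + z^2*(6*l + 28) + z*(12*l^2 + 23*l + 9) - 7
(4) = a^3 + 5*a^2 - 8*a - 12
(5) = 0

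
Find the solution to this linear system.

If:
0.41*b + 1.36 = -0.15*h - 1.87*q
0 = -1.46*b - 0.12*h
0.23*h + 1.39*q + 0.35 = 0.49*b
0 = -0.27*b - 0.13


Then:
No Solution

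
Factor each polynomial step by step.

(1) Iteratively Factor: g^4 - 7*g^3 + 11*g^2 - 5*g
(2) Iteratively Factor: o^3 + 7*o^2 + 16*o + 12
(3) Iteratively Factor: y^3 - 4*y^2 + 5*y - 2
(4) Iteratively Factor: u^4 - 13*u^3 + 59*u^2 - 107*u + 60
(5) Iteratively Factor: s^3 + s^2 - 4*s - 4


(1) = (g)*(g^3 - 7*g^2 + 11*g - 5) = g*(g - 1)*(g^2 - 6*g + 5) = g*(g - 5)*(g - 1)*(g - 1)
(2) = (o + 2)*(o^2 + 5*o + 6) = (o + 2)^2*(o + 3)
(3) = (y - 1)*(y^2 - 3*y + 2) = (y - 1)^2*(y - 2)
(4) = (u - 1)*(u^3 - 12*u^2 + 47*u - 60) = (u - 4)*(u - 1)*(u^2 - 8*u + 15) = (u - 5)*(u - 4)*(u - 1)*(u - 3)
(5) = (s + 2)*(s^2 - s - 2) = (s - 2)*(s + 2)*(s + 1)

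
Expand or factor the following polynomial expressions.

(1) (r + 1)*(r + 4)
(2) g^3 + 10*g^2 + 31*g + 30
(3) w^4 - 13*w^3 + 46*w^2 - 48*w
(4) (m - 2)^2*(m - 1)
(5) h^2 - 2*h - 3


(1) = r^2 + 5*r + 4
(2) = (g + 2)*(g + 3)*(g + 5)
(3) = w*(w - 8)*(w - 3)*(w - 2)
(4) = m^3 - 5*m^2 + 8*m - 4
(5) = (h - 3)*(h + 1)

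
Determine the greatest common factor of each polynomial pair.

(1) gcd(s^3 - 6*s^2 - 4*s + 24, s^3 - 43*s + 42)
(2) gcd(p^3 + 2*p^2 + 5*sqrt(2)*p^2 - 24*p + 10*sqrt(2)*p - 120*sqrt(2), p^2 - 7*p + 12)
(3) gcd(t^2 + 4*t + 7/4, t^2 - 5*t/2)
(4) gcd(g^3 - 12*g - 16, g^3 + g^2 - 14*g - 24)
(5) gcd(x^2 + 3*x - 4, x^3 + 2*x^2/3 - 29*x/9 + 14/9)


(1) = s - 6
(2) = p - 4
(3) = 1
(4) = gcd((g - 4)*(g + 2)^2, (g - 4)*(g + 2)*(g + 3)) = g^2 - 2*g - 8
(5) = gcd((x - 1)*(x + 4), (x - 1)*(x - 2/3)*(x + 7/3)) = x - 1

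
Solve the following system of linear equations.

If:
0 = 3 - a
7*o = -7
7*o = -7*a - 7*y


Then:
a = 3
o = -1
y = -2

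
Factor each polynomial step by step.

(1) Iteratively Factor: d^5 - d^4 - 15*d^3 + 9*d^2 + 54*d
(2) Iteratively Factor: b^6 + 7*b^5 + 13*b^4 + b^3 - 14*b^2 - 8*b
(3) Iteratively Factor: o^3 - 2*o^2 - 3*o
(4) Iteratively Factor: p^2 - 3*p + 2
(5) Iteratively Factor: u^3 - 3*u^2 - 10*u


(1) = (d + 2)*(d^4 - 3*d^3 - 9*d^2 + 27*d) = d*(d + 2)*(d^3 - 3*d^2 - 9*d + 27) = d*(d - 3)*(d + 2)*(d^2 - 9) = d*(d - 3)^2*(d + 2)*(d + 3)
(2) = (b + 1)*(b^5 + 6*b^4 + 7*b^3 - 6*b^2 - 8*b) = b*(b + 1)*(b^4 + 6*b^3 + 7*b^2 - 6*b - 8) = b*(b + 1)*(b + 2)*(b^3 + 4*b^2 - b - 4) = b*(b + 1)^2*(b + 2)*(b^2 + 3*b - 4) = b*(b + 1)^2*(b + 2)*(b + 4)*(b - 1)
(3) = (o + 1)*(o^2 - 3*o) = o*(o + 1)*(o - 3)
(4) = (p - 1)*(p - 2)
(5) = (u)*(u^2 - 3*u - 10) = u*(u - 5)*(u + 2)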